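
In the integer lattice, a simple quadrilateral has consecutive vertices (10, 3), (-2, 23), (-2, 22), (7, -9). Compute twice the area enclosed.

By the shoelace formula, twice the signed area is |[10·23 − (-2)·3] + [(-2)·22 − (-2)·23] + [(-2)·(-9) − 7·22] + [7·3 − 10·(-9)]| = 213, so the area is 213/2.

213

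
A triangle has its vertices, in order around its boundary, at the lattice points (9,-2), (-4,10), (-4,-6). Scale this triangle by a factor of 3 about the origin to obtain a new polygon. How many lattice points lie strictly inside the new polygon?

910

The shoelace formula gives twice the area as |[9·10 − (-4)·(-2)] + [(-4)·(-6) − (-4)·10] + [(-4)·(-2) − 9·(-6)]| = 208, so the area is 104.
Along each edge there are gcd(|Δx|,|Δy|)+1 lattice points, so counting each shared vertex once the boundary has gcd(13,12) + gcd(0,16) + gcd(13,4) = 1+16+1 = 18.
Scaling by 3 multiplies the area by 3² = 9 (so the new area is 936) and multiplies the boundary lattice-point count by 3, giving 54.
By Pick's theorem, the interior count of the dilated polygon is 936 − 54/2 + 1 = 910.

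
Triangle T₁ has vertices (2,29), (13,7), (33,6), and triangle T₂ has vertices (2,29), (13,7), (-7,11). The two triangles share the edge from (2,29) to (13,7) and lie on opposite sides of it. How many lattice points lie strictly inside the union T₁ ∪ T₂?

The union is the simple quadrilateral with vertices (2,29), (33,6), (13,7), (-7,11) in order.
By the shoelace formula, twice the signed area is |(2·6 − 33·29) + (33·7 − 13·6) + (13·11 − (-7)·7) + ((-7)·29 − 2·11)| = 825, so the area is 825/2.
Summing gcd(|Δx|,|Δy|) over the edges gives the boundary count: gcd(31,23) + gcd(20,1) + gcd(20,4) + gcd(9,18) = 1+1+4+9 = 15.
By Pick's theorem I = A − B/2 + 1 = 825/2 − 15/2 + 1 = 406.

406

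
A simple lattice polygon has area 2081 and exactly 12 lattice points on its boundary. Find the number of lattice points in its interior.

2076

Pick's theorem A = I + B/2 − 1 rearranges to I = A − B/2 + 1 = 2081 − 12/2 + 1 = 2076.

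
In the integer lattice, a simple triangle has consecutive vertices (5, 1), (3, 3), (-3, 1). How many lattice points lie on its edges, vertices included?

Summing gcd(|Δx|,|Δy|) over the edges gives the boundary count: gcd(2,2) + gcd(6,2) + gcd(8,0) = 2+2+8 = 12.

12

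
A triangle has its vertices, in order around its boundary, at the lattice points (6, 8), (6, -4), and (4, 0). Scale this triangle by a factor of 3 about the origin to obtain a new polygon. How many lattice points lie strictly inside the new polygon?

85

Using the shoelace formula, 2A = |(6·(-4) − 6·8) + (6·0 − 4·(-4)) + (4·8 − 6·0)| = 24, so the area is 12.
The number of boundary lattice points is Σ gcd(|Δx|,|Δy|) = gcd(0,12) + gcd(2,4) + gcd(2,8) = 12+2+2 = 16.
Scaling by 3 multiplies the area by 3² = 9 (so the new area is 108) and multiplies the boundary lattice-point count by 3, giving 48.
By Pick's theorem, the interior count of the dilated polygon is 108 − 48/2 + 1 = 85.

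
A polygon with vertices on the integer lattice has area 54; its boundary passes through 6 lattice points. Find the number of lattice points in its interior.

52

Pick's theorem A = I + B/2 − 1 rearranges to I = A − B/2 + 1 = 54 − 6/2 + 1 = 52.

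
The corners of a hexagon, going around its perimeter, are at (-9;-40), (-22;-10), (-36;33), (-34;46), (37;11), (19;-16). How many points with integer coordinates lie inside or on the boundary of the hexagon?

By the shoelace formula, twice the signed area is |((-9)·(-10) − (-22)·(-40)) + ((-22)·33 − (-36)·(-10)) + ((-36)·46 − (-34)·33) + ((-34)·11 − 37·46) + (37·(-16) − 19·11) + (19·(-40) − (-9)·(-16))| = 6191, so the area is 6191/2.
Summing gcd(|Δx|,|Δy|) over the edges gives the boundary count: gcd(13,30) + gcd(14,43) + gcd(2,13) + gcd(71,35) + gcd(18,27) + gcd(28,24) = 1+1+1+1+9+4 = 17.
Pick's theorem gives I = A − B/2 + 1 = 6191/2 − 17/2 + 1 = 3088, so the closed region contains I + B = 3088 + 17 = 3105 lattice points.

3105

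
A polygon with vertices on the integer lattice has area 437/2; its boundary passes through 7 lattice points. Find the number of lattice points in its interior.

Pick's theorem A = I + B/2 − 1 rearranges to I = A − B/2 + 1 = 437/2 − 7/2 + 1 = 216.

216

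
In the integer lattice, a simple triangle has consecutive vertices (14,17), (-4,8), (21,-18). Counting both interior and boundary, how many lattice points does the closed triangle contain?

356

The shoelace formula gives twice the area as |[14·8 − (-4)·17] + [(-4)·(-18) − 21·8] + [21·17 − 14·(-18)]| = 693, so the area is 693/2.
Summing gcd(|Δx|,|Δy|) over the edges gives the boundary count: gcd(18,9) + gcd(25,26) + gcd(7,35) = 9+1+7 = 17.
Pick's theorem gives I = A − B/2 + 1 = 693/2 − 17/2 + 1 = 339, so the closed region contains I + B = 339 + 17 = 356 lattice points.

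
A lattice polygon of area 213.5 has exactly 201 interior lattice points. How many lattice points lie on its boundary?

Pick's theorem gives A = I + B/2 − 1, so B = 2(A − I + 1) = 2(213.5 − 201 + 1) = 27.

27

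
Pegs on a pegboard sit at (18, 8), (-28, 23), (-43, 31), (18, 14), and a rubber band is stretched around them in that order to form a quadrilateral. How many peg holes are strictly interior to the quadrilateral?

251

By the shoelace formula, twice the signed area is |(18·23 − (-28)·8) + ((-28)·31 − (-43)·23) + ((-43)·14 − 18·31) + (18·8 − 18·14)| = 509, so the area is 254.5.
Summing gcd(|Δx|,|Δy|) over the edges gives the boundary count: gcd(46,15) + gcd(15,8) + gcd(61,17) + gcd(0,6) = 1+1+1+6 = 9.
By Pick's theorem A = I + B/2 − 1, so I = 254.5 − 9/2 + 1 = 251.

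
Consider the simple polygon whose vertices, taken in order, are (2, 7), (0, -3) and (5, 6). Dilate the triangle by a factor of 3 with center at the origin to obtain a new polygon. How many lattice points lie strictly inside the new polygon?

The shoelace formula gives twice the area as |[2·(-3) − 0·7] + [0·6 − 5·(-3)] + [5·7 − 2·6]| = 32, so the area is 16.
The number of boundary lattice points is Σ gcd(|Δx|,|Δy|) = gcd(2,10) + gcd(5,9) + gcd(3,1) = 2+1+1 = 4.
Scaling by 3 multiplies the area by 3² = 9 (so the new area is 144) and multiplies the boundary lattice-point count by 3, giving 12.
By Pick's theorem, the interior count of the dilated polygon is 144 − 12/2 + 1 = 139.

139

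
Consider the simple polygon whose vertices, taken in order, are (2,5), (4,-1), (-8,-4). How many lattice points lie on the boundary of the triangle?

Along each edge there are gcd(|Δx|,|Δy|)+1 lattice points, so counting each shared vertex once the boundary has gcd(2,6) + gcd(12,3) + gcd(10,9) = 2+3+1 = 6.

6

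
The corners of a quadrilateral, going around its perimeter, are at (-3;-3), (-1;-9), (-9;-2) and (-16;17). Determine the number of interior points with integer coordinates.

69

The shoelace formula gives twice the area as |((-3)·(-9) − (-1)·(-3)) + ((-1)·(-2) − (-9)·(-9)) + ((-9)·17 − (-16)·(-2)) + ((-16)·(-3) − (-3)·17)| = 141, so the area is 141/2.
Along each edge there are gcd(|Δx|,|Δy|)+1 lattice points, so counting each shared vertex once the boundary has gcd(2,6) + gcd(8,7) + gcd(7,19) + gcd(13,20) = 2+1+1+1 = 5.
By Pick's theorem A = I + B/2 − 1, so I = 141/2 − 5/2 + 1 = 69.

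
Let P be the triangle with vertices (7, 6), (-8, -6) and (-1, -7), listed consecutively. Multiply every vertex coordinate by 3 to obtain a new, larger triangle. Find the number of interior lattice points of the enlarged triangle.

439

The shoelace formula gives twice the area as |(7·(-6) − (-8)·6) + ((-8)·(-7) − (-1)·(-6)) + ((-1)·6 − 7·(-7))| = 99, so the area is 99/2.
The number of boundary lattice points is Σ gcd(|Δx|,|Δy|) = gcd(15,12) + gcd(7,1) + gcd(8,13) = 3+1+1 = 5.
Scaling by 3 multiplies the area by 3² = 9 (so the new area is 445.5) and multiplies the boundary lattice-point count by 3, giving 15.
By Pick's theorem, the interior count of the dilated polygon is 445.5 − 15/2 + 1 = 439.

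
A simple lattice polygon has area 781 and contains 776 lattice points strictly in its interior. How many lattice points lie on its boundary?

Pick's theorem gives A = I + B/2 − 1, so B = 2(A − I + 1) = 2(781 − 776 + 1) = 12.

12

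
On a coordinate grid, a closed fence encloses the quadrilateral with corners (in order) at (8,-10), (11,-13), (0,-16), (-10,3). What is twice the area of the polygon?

254

By the shoelace formula, twice the signed area is |(8·(-13) − 11·(-10)) + (11·(-16) − 0·(-13)) + (0·3 − (-10)·(-16)) + ((-10)·(-10) − 8·3)| = 254, so the area is 127.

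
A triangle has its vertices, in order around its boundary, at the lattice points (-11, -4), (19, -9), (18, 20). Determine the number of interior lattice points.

By the shoelace formula, twice the signed area is |[(-11)·(-9) − 19·(-4)] + [19·20 − 18·(-9)] + [18·(-4) − (-11)·20]| = 865, so the area is 432.5.
Summing gcd(|Δx|,|Δy|) over the edges gives the boundary count: gcd(30,5) + gcd(1,29) + gcd(29,24) = 5+1+1 = 7.
Pick's theorem gives I = A − B/2 + 1 = 432.5 − 7/2 + 1 = 430.

430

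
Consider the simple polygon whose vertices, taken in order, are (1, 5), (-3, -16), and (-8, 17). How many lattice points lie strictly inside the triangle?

117

By the shoelace formula, twice the signed area is |(1·(-16) − (-3)·5) + ((-3)·17 − (-8)·(-16)) + ((-8)·5 − 1·17)| = 237, so the area is 118.5.
The number of boundary lattice points is Σ gcd(|Δx|,|Δy|) = gcd(4,21) + gcd(5,33) + gcd(9,12) = 1+1+3 = 5.
Pick's theorem gives I = A − B/2 + 1 = 118.5 − 5/2 + 1 = 117.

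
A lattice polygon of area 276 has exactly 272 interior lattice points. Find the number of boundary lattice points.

10

Pick's theorem gives A = I + B/2 − 1, so B = 2(A − I + 1) = 2(276 − 272 + 1) = 10.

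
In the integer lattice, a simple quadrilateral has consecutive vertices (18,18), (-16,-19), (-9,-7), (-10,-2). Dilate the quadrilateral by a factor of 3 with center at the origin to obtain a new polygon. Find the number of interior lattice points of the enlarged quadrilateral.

Using the shoelace formula, 2A = |(18·(-19) − (-16)·18) + ((-16)·(-7) − (-9)·(-19)) + ((-9)·(-2) − (-10)·(-7)) + ((-10)·18 − 18·(-2))| = 309, so the area is 309/2.
Summing gcd(|Δx|,|Δy|) over the edges gives the boundary count: gcd(34,37) + gcd(7,12) + gcd(1,5) + gcd(28,20) = 1+1+1+4 = 7.
Scaling by 3 multiplies the area by 3² = 9 (so the new area is 2781/2) and multiplies the boundary lattice-point count by 3, giving 21.
By Pick's theorem, the interior count of the dilated polygon is 2781/2 − 21/2 + 1 = 1381.

1381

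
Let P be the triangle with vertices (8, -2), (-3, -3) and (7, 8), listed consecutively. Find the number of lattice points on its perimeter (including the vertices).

The number of boundary lattice points is Σ gcd(|Δx|,|Δy|) = gcd(11,1) + gcd(10,11) + gcd(1,10) = 1+1+1 = 3.

3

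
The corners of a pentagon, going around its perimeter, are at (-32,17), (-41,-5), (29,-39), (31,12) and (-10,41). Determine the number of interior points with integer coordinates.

The shoelace formula gives twice the area as |[(-32)·(-5) − (-41)·17] + [(-41)·(-39) − 29·(-5)] + [29·12 − 31·(-39)] + [31·41 − (-10)·12] + [(-10)·17 − (-32)·41]| = 6691, so the area is 6691/2.
Summing gcd(|Δx|,|Δy|) over the edges gives the boundary count: gcd(9,22) + gcd(70,34) + gcd(2,51) + gcd(41,29) + gcd(22,24) = 1+2+1+1+2 = 7.
Pick's theorem gives I = A − B/2 + 1 = 6691/2 − 7/2 + 1 = 3343.

3343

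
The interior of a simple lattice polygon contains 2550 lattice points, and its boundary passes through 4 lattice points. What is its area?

2551

Pick's theorem states A = I + B/2 − 1, so A = 2550 + 4/2 − 1 = 2551.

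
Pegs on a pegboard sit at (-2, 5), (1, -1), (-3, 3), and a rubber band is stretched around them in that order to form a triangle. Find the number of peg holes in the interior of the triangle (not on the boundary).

3

Using the shoelace formula, 2A = |[(-2)·(-1) − 1·5] + [1·3 − (-3)·(-1)] + [(-3)·5 − (-2)·3]| = 12, so the area is 6.
Summing gcd(|Δx|,|Δy|) over the edges gives the boundary count: gcd(3,6) + gcd(4,4) + gcd(1,2) = 3+4+1 = 8.
Pick's theorem gives I = A − B/2 + 1 = 6 − 8/2 + 1 = 3.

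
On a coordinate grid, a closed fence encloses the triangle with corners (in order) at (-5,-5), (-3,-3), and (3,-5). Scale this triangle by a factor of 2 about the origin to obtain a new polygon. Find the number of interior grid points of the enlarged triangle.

Using the shoelace formula, 2A = |((-5)·(-3) − (-3)·(-5)) + ((-3)·(-5) − 3·(-3)) + (3·(-5) − (-5)·(-5))| = 16, so the area is 8.
The number of boundary lattice points is Σ gcd(|Δx|,|Δy|) = gcd(2,2) + gcd(6,2) + gcd(8,0) = 2+2+8 = 12.
Scaling by 2 multiplies the area by 2² = 4 (so the new area is 32) and multiplies the boundary lattice-point count by 2, giving 24.
By Pick's theorem, the interior count of the dilated polygon is 32 − 24/2 + 1 = 21.

21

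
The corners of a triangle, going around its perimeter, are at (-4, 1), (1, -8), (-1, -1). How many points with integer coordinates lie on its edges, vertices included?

Summing gcd(|Δx|,|Δy|) over the edges gives the boundary count: gcd(5,9) + gcd(2,7) + gcd(3,2) = 1+1+1 = 3.

3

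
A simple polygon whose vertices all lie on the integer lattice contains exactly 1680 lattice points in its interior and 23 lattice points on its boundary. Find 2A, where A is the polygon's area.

Pick's theorem states A = I + B/2 − 1, so A = 1680 + 23/2 − 1 = 3381/2.
Hence 2A = 3381.

3381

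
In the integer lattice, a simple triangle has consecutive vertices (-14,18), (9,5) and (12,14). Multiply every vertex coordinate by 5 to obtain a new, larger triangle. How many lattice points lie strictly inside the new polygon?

3061

Using the shoelace formula, 2A = |[(-14)·5 − 9·18] + [9·14 − 12·5] + [12·18 − (-14)·14]| = 246, so the area is 123.
Summing gcd(|Δx|,|Δy|) over the edges gives the boundary count: gcd(23,13) + gcd(3,9) + gcd(26,4) = 1+3+2 = 6.
Scaling by 5 multiplies the area by 5² = 25 (so the new area is 3075) and multiplies the boundary lattice-point count by 5, giving 30.
By Pick's theorem, the interior count of the dilated polygon is 3075 − 30/2 + 1 = 3061.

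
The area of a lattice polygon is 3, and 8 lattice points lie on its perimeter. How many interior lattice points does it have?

From Pick's theorem, I = A − B/2 + 1 = 3 − 8/2 + 1 = 0.

0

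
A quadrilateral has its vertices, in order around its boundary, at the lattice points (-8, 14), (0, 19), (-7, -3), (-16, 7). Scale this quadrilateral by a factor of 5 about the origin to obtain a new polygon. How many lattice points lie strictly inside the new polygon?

The shoelace formula gives twice the area as |[(-8)·19 − 0·14] + [0·(-3) − (-7)·19] + [(-7)·7 − (-16)·(-3)] + [(-16)·14 − (-8)·7]| = 284, so the area is 142.
Summing gcd(|Δx|,|Δy|) over the edges gives the boundary count: gcd(8,5) + gcd(7,22) + gcd(9,10) + gcd(8,7) = 1+1+1+1 = 4.
Scaling by 5 multiplies the area by 5² = 25 (so the new area is 3550) and multiplies the boundary lattice-point count by 5, giving 20.
By Pick's theorem, the interior count of the dilated polygon is 3550 − 20/2 + 1 = 3541.

3541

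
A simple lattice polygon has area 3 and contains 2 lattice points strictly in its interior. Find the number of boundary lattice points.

4

Pick's theorem gives A = I + B/2 − 1, so B = 2(A − I + 1) = 2(3 − 2 + 1) = 4.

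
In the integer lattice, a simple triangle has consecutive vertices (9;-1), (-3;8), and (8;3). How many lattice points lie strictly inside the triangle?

18

The shoelace formula gives twice the area as |(9·8 − (-3)·(-1)) + ((-3)·3 − 8·8) + (8·(-1) − 9·3)| = 39, so the area is 39/2.
The number of boundary lattice points is Σ gcd(|Δx|,|Δy|) = gcd(12,9) + gcd(11,5) + gcd(1,4) = 3+1+1 = 5.
Pick's theorem gives I = A − B/2 + 1 = 39/2 − 5/2 + 1 = 18.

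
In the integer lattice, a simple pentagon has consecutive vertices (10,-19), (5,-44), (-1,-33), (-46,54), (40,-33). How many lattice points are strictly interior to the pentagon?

1594

Using the shoelace formula, 2A = |[10·(-44) − 5·(-19)] + [5·(-33) − (-1)·(-44)] + [(-1)·54 − (-46)·(-33)] + [(-46)·(-33) − 40·54] + [40·(-19) − 10·(-33)]| = 3198, so the area is 1599.
Summing gcd(|Δx|,|Δy|) over the edges gives the boundary count: gcd(5,25) + gcd(6,11) + gcd(45,87) + gcd(86,87) + gcd(30,14) = 5+1+3+1+2 = 12.
By Pick's theorem A = I + B/2 − 1, so I = 1599 − 12/2 + 1 = 1594.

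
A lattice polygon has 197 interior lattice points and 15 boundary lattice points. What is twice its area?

407

Pick's theorem states A = I + B/2 − 1, so A = 197 + 15/2 − 1 = 407/2.
Hence 2A = 407.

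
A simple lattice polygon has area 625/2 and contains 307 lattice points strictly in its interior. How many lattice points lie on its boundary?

Pick's theorem gives A = I + B/2 − 1, so B = 2(A − I + 1) = 2(625/2 − 307 + 1) = 13.

13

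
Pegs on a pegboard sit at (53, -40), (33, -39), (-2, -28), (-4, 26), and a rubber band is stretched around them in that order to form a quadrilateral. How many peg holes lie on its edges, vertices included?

The number of boundary lattice points is Σ gcd(|Δx|,|Δy|) = gcd(20,1) + gcd(35,11) + gcd(2,54) + gcd(57,66) = 1+1+2+3 = 7.

7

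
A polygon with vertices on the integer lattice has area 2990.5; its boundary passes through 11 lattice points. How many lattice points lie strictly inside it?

2986

From Pick's theorem, I = A − B/2 + 1 = 2990.5 − 11/2 + 1 = 2986.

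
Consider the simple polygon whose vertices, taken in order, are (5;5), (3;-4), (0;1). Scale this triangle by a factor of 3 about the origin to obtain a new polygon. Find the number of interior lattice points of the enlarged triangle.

The shoelace formula gives twice the area as |(5·(-4) − 3·5) + (3·1 − 0·(-4)) + (0·5 − 5·1)| = 37, so the area is 37/2.
Summing gcd(|Δx|,|Δy|) over the edges gives the boundary count: gcd(2,9) + gcd(3,5) + gcd(5,4) = 1+1+1 = 3.
Scaling by 3 multiplies the area by 3² = 9 (so the new area is 333/2) and multiplies the boundary lattice-point count by 3, giving 9.
By Pick's theorem, the interior count of the dilated polygon is 333/2 − 9/2 + 1 = 163.

163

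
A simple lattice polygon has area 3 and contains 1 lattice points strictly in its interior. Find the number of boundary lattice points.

Pick's theorem gives A = I + B/2 − 1, so B = 2(A − I + 1) = 2(3 − 1 + 1) = 6.

6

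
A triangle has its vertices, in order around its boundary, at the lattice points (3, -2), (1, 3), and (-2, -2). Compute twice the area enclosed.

Using the shoelace formula, 2A = |(3·3 − 1·(-2)) + (1·(-2) − (-2)·3) + ((-2)·(-2) − 3·(-2))| = 25, so the area is 12.5.

25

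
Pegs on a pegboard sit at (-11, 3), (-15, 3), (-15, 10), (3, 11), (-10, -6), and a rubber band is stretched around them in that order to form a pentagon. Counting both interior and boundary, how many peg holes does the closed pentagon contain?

154

Using the shoelace formula, 2A = |((-11)·3 − (-15)·3) + ((-15)·10 − (-15)·3) + ((-15)·11 − 3·10) + (3·(-6) − (-10)·11) + ((-10)·3 − (-11)·(-6))| = 292, so the area is 146.
Along each edge there are gcd(|Δx|,|Δy|)+1 lattice points, so counting each shared vertex once the boundary has gcd(4,0) + gcd(0,7) + gcd(18,1) + gcd(13,17) + gcd(1,9) = 4+7+1+1+1 = 14.
Pick's theorem gives I = A − B/2 + 1 = 146 − 14/2 + 1 = 140, so the closed region contains I + B = 140 + 14 = 154 lattice points.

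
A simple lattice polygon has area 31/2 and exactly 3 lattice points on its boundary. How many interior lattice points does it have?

15

From Pick's theorem, I = A − B/2 + 1 = 31/2 − 3/2 + 1 = 15.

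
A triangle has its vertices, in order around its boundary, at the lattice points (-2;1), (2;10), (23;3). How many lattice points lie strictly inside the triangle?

Using the shoelace formula, 2A = |((-2)·10 − 2·1) + (2·3 − 23·10) + (23·1 − (-2)·3)| = 217, so the area is 217/2.
Along each edge there are gcd(|Δx|,|Δy|)+1 lattice points, so counting each shared vertex once the boundary has gcd(4,9) + gcd(21,7) + gcd(25,2) = 1+7+1 = 9.
Pick's theorem gives I = A − B/2 + 1 = 217/2 − 9/2 + 1 = 105.

105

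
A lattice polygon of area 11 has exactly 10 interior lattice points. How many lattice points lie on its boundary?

4

Pick's theorem gives A = I + B/2 − 1, so B = 2(A − I + 1) = 2(11 − 10 + 1) = 4.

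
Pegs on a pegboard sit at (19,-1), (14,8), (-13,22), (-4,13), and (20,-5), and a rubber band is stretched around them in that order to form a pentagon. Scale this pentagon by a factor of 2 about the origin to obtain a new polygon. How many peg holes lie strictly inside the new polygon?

The shoelace formula gives twice the area as |(19·8 − 14·(-1)) + (14·22 − (-13)·8) + ((-13)·13 − (-4)·22) + ((-4)·(-5) − 20·13) + (20·(-1) − 19·(-5))| = 332, so the area is 166.
Along each edge there are gcd(|Δx|,|Δy|)+1 lattice points, so counting each shared vertex once the boundary has gcd(5,9) + gcd(27,14) + gcd(9,9) + gcd(24,18) + gcd(1,4) = 1+1+9+6+1 = 18.
Scaling by 2 multiplies the area by 2² = 4 (so the new area is 664) and multiplies the boundary lattice-point count by 2, giving 36.
By Pick's theorem, the interior count of the dilated polygon is 664 − 36/2 + 1 = 647.

647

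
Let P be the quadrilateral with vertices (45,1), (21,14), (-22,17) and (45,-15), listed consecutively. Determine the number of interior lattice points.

By the shoelace formula, twice the signed area is |[45·14 − 21·1] + [21·17 − (-22)·14] + [(-22)·(-15) − 45·17] + [45·1 − 45·(-15)]| = 1559, so the area is 1559/2.
Along each edge there are gcd(|Δx|,|Δy|)+1 lattice points, so counting each shared vertex once the boundary has gcd(24,13) + gcd(43,3) + gcd(67,32) + gcd(0,16) = 1+1+1+16 = 19.
Pick's theorem gives I = A − B/2 + 1 = 1559/2 − 19/2 + 1 = 771.

771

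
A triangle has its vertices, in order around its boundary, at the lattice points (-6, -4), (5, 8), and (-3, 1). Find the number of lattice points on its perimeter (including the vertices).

3

Summing gcd(|Δx|,|Δy|) over the edges gives the boundary count: gcd(11,12) + gcd(8,7) + gcd(3,5) = 1+1+1 = 3.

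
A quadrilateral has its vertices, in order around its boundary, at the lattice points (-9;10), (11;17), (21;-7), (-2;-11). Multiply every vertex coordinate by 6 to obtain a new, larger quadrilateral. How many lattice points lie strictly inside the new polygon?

19066

By the shoelace formula, twice the signed area is |[(-9)·17 − 11·10] + [11·(-7) − 21·17] + [21·(-11) − (-2)·(-7)] + [(-2)·10 − (-9)·(-11)]| = 1061, so the area is 1061/2.
Along each edge there are gcd(|Δx|,|Δy|)+1 lattice points, so counting each shared vertex once the boundary has gcd(20,7) + gcd(10,24) + gcd(23,4) + gcd(7,21) = 1+2+1+7 = 11.
Scaling by 6 multiplies the area by 6² = 36 (so the new area is 19098) and multiplies the boundary lattice-point count by 6, giving 66.
By Pick's theorem, the interior count of the dilated polygon is 19098 − 66/2 + 1 = 19066.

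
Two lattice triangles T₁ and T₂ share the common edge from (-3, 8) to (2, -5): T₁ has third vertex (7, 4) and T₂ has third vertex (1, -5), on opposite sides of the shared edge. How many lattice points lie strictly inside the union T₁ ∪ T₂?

60

The union is the simple quadrilateral with vertices (-3, 8), (7, 4), (2, -5), (1, -5) in order.
The shoelace formula gives twice the area as |[(-3)·4 − 7·8] + [7·(-5) − 2·4] + [2·(-5) − 1·(-5)] + [1·8 − (-3)·(-5)]| = 123, so the area is 61.5.
Summing gcd(|Δx|,|Δy|) over the edges gives the boundary count: gcd(10,4) + gcd(5,9) + gcd(1,0) + gcd(4,13) = 2+1+1+1 = 5.
By Pick's theorem I = A − B/2 + 1 = 61.5 − 5/2 + 1 = 60.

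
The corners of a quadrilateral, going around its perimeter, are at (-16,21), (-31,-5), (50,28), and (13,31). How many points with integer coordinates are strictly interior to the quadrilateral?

1032

Using the shoelace formula, 2A = |[(-16)·(-5) − (-31)·21] + [(-31)·28 − 50·(-5)] + [50·31 − 13·28] + [13·21 − (-16)·31]| = 2068, so the area is 1034.
Summing gcd(|Δx|,|Δy|) over the edges gives the boundary count: gcd(15,26) + gcd(81,33) + gcd(37,3) + gcd(29,10) = 1+3+1+1 = 6.
By Pick's theorem A = I + B/2 − 1, so I = 1034 − 6/2 + 1 = 1032.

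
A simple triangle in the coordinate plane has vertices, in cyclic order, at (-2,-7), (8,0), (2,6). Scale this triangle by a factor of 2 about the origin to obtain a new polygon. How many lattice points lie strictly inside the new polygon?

By the shoelace formula, twice the signed area is |[(-2)·0 − 8·(-7)] + [8·6 − 2·0] + [2·(-7) − (-2)·6]| = 102, so the area is 51.
Along each edge there are gcd(|Δx|,|Δy|)+1 lattice points, so counting each shared vertex once the boundary has gcd(10,7) + gcd(6,6) + gcd(4,13) = 1+6+1 = 8.
Scaling by 2 multiplies the area by 2² = 4 (so the new area is 204) and multiplies the boundary lattice-point count by 2, giving 16.
By Pick's theorem, the interior count of the dilated polygon is 204 − 16/2 + 1 = 197.

197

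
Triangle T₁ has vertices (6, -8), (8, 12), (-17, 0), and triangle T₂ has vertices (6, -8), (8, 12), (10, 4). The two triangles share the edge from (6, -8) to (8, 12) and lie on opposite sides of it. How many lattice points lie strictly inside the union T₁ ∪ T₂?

263

The union is the simple quadrilateral with vertices (6, -8), (-17, 0), (8, 12), (10, 4) in order.
Using the shoelace formula, 2A = |(6·0 − (-17)·(-8)) + ((-17)·12 − 8·0) + (8·4 − 10·12) + (10·(-8) − 6·4)| = 532, so the area is 266.
Summing gcd(|Δx|,|Δy|) over the edges gives the boundary count: gcd(23,8) + gcd(25,12) + gcd(2,8) + gcd(4,12) = 1+1+2+4 = 8.
By Pick's theorem I = A − B/2 + 1 = 266 − 8/2 + 1 = 263.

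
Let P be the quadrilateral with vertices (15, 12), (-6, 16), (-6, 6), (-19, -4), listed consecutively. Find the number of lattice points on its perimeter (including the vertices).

14

Along each edge there are gcd(|Δx|,|Δy|)+1 lattice points, so counting each shared vertex once the boundary has gcd(21,4) + gcd(0,10) + gcd(13,10) + gcd(34,16) = 1+10+1+2 = 14.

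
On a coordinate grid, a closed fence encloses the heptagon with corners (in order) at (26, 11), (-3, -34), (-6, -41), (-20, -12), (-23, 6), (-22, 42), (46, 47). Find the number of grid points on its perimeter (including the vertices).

Along each edge there are gcd(|Δx|,|Δy|)+1 lattice points, so counting each shared vertex once the boundary has gcd(29,45) + gcd(3,7) + gcd(14,29) + gcd(3,18) + gcd(1,36) + gcd(68,5) + gcd(20,36) = 1+1+1+3+1+1+4 = 12.

12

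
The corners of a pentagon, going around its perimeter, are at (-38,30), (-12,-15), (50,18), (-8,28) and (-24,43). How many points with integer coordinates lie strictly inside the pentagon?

Using the shoelace formula, 2A = |((-38)·(-15) − (-12)·30) + ((-12)·18 − 50·(-15)) + (50·28 − (-8)·18) + ((-8)·43 − (-24)·28) + ((-24)·30 − (-38)·43)| = 4250, so the area is 2125.
Along each edge there are gcd(|Δx|,|Δy|)+1 lattice points, so counting each shared vertex once the boundary has gcd(26,45) + gcd(62,33) + gcd(58,10) + gcd(16,15) + gcd(14,13) = 1+1+2+1+1 = 6.
By Pick's theorem A = I + B/2 − 1, so I = 2125 − 6/2 + 1 = 2123.

2123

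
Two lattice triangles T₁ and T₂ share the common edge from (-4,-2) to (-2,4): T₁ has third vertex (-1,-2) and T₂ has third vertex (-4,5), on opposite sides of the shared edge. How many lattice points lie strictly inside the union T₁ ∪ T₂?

11

The union is the simple quadrilateral with vertices (-4,-2), (-1,-2), (-2,4), (-4,5) in order.
By the shoelace formula, twice the signed area is |((-4)·(-2) − (-1)·(-2)) + ((-1)·4 − (-2)·(-2)) + ((-2)·5 − (-4)·4) + ((-4)·(-2) − (-4)·5)| = 32, so the area is 16.
The number of boundary lattice points is Σ gcd(|Δx|,|Δy|) = gcd(3,0) + gcd(1,6) + gcd(2,1) + gcd(0,7) = 3+1+1+7 = 12.
By Pick's theorem I = A − B/2 + 1 = 16 − 12/2 + 1 = 11.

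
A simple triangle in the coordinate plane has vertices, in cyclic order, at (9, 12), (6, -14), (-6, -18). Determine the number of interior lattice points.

141

By the shoelace formula, twice the signed area is |(9·(-14) − 6·12) + (6·(-18) − (-6)·(-14)) + ((-6)·12 − 9·(-18))| = 300, so the area is 150.
Summing gcd(|Δx|,|Δy|) over the edges gives the boundary count: gcd(3,26) + gcd(12,4) + gcd(15,30) = 1+4+15 = 20.
Pick's theorem gives I = A − B/2 + 1 = 150 − 20/2 + 1 = 141.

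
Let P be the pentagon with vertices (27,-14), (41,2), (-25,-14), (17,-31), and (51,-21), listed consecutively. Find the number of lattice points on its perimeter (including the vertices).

The number of boundary lattice points is Σ gcd(|Δx|,|Δy|) = gcd(14,16) + gcd(66,16) + gcd(42,17) + gcd(34,10) + gcd(24,7) = 2+2+1+2+1 = 8.

8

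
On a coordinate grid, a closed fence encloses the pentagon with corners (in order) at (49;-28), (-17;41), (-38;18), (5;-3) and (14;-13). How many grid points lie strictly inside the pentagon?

By the shoelace formula, twice the signed area is |[49·41 − (-17)·(-28)] + [(-17)·18 − (-38)·41] + [(-38)·(-3) − 5·18] + [5·(-13) − 14·(-3)] + [14·(-28) − 49·(-13)]| = 3031, so the area is 3031/2.
Summing gcd(|Δx|,|Δy|) over the edges gives the boundary count: gcd(66,69) + gcd(21,23) + gcd(43,21) + gcd(9,10) + gcd(35,15) = 3+1+1+1+5 = 11.
Pick's theorem gives I = A − B/2 + 1 = 3031/2 − 11/2 + 1 = 1511.

1511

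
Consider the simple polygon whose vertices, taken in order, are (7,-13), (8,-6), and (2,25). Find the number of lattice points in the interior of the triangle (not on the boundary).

The shoelace formula gives twice the area as |(7·(-6) − 8·(-13)) + (8·25 − 2·(-6)) + (2·(-13) − 7·25)| = 73, so the area is 36.5.
Summing gcd(|Δx|,|Δy|) over the edges gives the boundary count: gcd(1,7) + gcd(6,31) + gcd(5,38) = 1+1+1 = 3.
By Pick's theorem A = I + B/2 − 1, so I = 36.5 − 3/2 + 1 = 36.

36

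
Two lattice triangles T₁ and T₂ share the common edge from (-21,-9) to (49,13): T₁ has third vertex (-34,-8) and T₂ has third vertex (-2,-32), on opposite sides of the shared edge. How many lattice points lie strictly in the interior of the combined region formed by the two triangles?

1190

The union is the simple quadrilateral with vertices (-21,-9), (-34,-8), (49,13), (-2,-32) in order.
Using the shoelace formula, 2A = |((-21)·(-8) − (-34)·(-9)) + ((-34)·13 − 49·(-8)) + (49·(-32) − (-2)·13) + ((-2)·(-9) − (-21)·(-32))| = 2384, so the area is 1192.
Along each edge there are gcd(|Δx|,|Δy|)+1 lattice points, so counting each shared vertex once the boundary has gcd(13,1) + gcd(83,21) + gcd(51,45) + gcd(19,23) = 1+1+3+1 = 6.
By Pick's theorem I = A − B/2 + 1 = 1192 − 6/2 + 1 = 1190.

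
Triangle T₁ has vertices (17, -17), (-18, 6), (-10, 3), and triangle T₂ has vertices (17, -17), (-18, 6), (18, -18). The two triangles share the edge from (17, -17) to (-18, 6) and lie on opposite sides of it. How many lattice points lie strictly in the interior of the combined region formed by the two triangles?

The union is the simple quadrilateral with vertices (17, -17), (-10, 3), (-18, 6), (18, -18) in order.
The shoelace formula gives twice the area as |(17·3 − (-10)·(-17)) + ((-10)·6 − (-18)·3) + ((-18)·(-18) − 18·6) + (18·(-17) − 17·(-18))| = 91, so the area is 91/2.
Summing gcd(|Δx|,|Δy|) over the edges gives the boundary count: gcd(27,20) + gcd(8,3) + gcd(36,24) + gcd(1,1) = 1+1+12+1 = 15.
By Pick's theorem I = A − B/2 + 1 = 91/2 − 15/2 + 1 = 39.

39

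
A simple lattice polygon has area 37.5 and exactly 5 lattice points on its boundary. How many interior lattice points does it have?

36

From Pick's theorem, I = A − B/2 + 1 = 37.5 − 5/2 + 1 = 36.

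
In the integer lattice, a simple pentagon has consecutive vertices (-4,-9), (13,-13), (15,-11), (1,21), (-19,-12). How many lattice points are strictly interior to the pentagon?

525

By the shoelace formula, twice the signed area is |((-4)·(-13) − 13·(-9)) + (13·(-11) − 15·(-13)) + (15·21 − 1·(-11)) + (1·(-12) − (-19)·21) + ((-19)·(-9) − (-4)·(-12))| = 1057, so the area is 528.5.
Summing gcd(|Δx|,|Δy|) over the edges gives the boundary count: gcd(17,4) + gcd(2,2) + gcd(14,32) + gcd(20,33) + gcd(15,3) = 1+2+2+1+3 = 9.
Pick's theorem gives I = A − B/2 + 1 = 528.5 − 9/2 + 1 = 525.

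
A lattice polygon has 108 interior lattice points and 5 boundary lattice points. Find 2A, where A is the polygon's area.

219

By Pick's theorem, A = I + B/2 − 1 = 108 + 5/2 − 1 = 219/2.
Hence 2A = 219.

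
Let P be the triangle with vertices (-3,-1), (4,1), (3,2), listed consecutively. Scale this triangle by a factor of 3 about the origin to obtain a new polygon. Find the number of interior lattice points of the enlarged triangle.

The shoelace formula gives twice the area as |[(-3)·1 − 4·(-1)] + [4·2 − 3·1] + [3·(-1) − (-3)·2]| = 9, so the area is 9/2.
Along each edge there are gcd(|Δx|,|Δy|)+1 lattice points, so counting each shared vertex once the boundary has gcd(7,2) + gcd(1,1) + gcd(6,3) = 1+1+3 = 5.
Scaling by 3 multiplies the area by 3² = 9 (so the new area is 40.5) and multiplies the boundary lattice-point count by 3, giving 15.
By Pick's theorem, the interior count of the dilated polygon is 40.5 − 15/2 + 1 = 34.

34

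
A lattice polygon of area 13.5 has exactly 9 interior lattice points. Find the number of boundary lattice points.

Pick's theorem gives A = I + B/2 − 1, so B = 2(A − I + 1) = 2(13.5 − 9 + 1) = 11.

11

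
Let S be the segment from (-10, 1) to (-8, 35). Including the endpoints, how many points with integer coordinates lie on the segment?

3

The number of lattice points on a segment between lattice points is gcd(|Δx|,|Δy|) + 1 = gcd(2,34) + 1 = 2 + 1 = 3.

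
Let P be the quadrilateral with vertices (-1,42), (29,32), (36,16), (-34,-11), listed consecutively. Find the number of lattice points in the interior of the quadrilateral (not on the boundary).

1609

By the shoelace formula, twice the signed area is |[(-1)·32 − 29·42] + [29·16 − 36·32] + [36·(-11) − (-34)·16] + [(-34)·42 − (-1)·(-11)]| = 3229, so the area is 1614.5.
Along each edge there are gcd(|Δx|,|Δy|)+1 lattice points, so counting each shared vertex once the boundary has gcd(30,10) + gcd(7,16) + gcd(70,27) + gcd(33,53) = 10+1+1+1 = 13.
By Pick's theorem A = I + B/2 − 1, so I = 1614.5 − 13/2 + 1 = 1609.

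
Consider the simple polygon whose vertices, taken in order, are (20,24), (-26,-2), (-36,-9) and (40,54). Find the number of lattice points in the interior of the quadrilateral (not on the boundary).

473

By the shoelace formula, twice the signed area is |[20·(-2) − (-26)·24] + [(-26)·(-9) − (-36)·(-2)] + [(-36)·54 − 40·(-9)] + [40·24 − 20·54]| = 958, so the area is 479.
Summing gcd(|Δx|,|Δy|) over the edges gives the boundary count: gcd(46,26) + gcd(10,7) + gcd(76,63) + gcd(20,30) = 2+1+1+10 = 14.
Pick's theorem gives I = A − B/2 + 1 = 479 − 14/2 + 1 = 473.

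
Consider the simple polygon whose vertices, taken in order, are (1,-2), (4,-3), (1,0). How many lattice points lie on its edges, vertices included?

Along each edge there are gcd(|Δx|,|Δy|)+1 lattice points, so counting each shared vertex once the boundary has gcd(3,1) + gcd(3,3) + gcd(0,2) = 1+3+2 = 6.

6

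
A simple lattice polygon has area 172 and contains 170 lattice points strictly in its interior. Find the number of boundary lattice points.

6

Pick's theorem gives A = I + B/2 − 1, so B = 2(A − I + 1) = 2(172 − 170 + 1) = 6.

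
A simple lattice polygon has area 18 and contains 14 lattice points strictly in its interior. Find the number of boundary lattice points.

10

Pick's theorem gives A = I + B/2 − 1, so B = 2(A − I + 1) = 2(18 − 14 + 1) = 10.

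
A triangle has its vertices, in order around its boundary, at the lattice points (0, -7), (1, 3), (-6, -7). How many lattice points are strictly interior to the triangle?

Using the shoelace formula, 2A = |(0·3 − 1·(-7)) + (1·(-7) − (-6)·3) + ((-6)·(-7) − 0·(-7))| = 60, so the area is 30.
Along each edge there are gcd(|Δx|,|Δy|)+1 lattice points, so counting each shared vertex once the boundary has gcd(1,10) + gcd(7,10) + gcd(6,0) = 1+1+6 = 8.
Pick's theorem gives I = A − B/2 + 1 = 30 − 8/2 + 1 = 27.

27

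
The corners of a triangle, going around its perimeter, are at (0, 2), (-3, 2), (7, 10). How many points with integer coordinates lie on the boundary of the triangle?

6

The number of boundary lattice points is Σ gcd(|Δx|,|Δy|) = gcd(3,0) + gcd(10,8) + gcd(7,8) = 3+2+1 = 6.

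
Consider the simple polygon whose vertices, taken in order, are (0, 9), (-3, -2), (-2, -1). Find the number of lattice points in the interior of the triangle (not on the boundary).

The shoelace formula gives twice the area as |(0·(-2) − (-3)·9) + ((-3)·(-1) − (-2)·(-2)) + ((-2)·9 − 0·(-1))| = 8, so the area is 4.
Along each edge there are gcd(|Δx|,|Δy|)+1 lattice points, so counting each shared vertex once the boundary has gcd(3,11) + gcd(1,1) + gcd(2,10) = 1+1+2 = 4.
By Pick's theorem A = I + B/2 − 1, so I = 4 − 4/2 + 1 = 3.

3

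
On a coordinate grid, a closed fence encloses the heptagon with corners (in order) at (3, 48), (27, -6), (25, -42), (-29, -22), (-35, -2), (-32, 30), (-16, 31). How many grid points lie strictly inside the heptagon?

3626

By the shoelace formula, twice the signed area is |[3·(-6) − 27·48] + [27·(-42) − 25·(-6)] + [25·(-22) − (-29)·(-42)] + [(-29)·(-2) − (-35)·(-22)] + [(-35)·30 − (-32)·(-2)] + [(-32)·31 − (-16)·30] + [(-16)·48 − 3·31]| = 7265, so the area is 7265/2.
Along each edge there are gcd(|Δx|,|Δy|)+1 lattice points, so counting each shared vertex once the boundary has gcd(24,54) + gcd(2,36) + gcd(54,20) + gcd(6,20) + gcd(3,32) + gcd(16,1) + gcd(19,17) = 6+2+2+2+1+1+1 = 15.
By Pick's theorem A = I + B/2 − 1, so I = 7265/2 − 15/2 + 1 = 3626.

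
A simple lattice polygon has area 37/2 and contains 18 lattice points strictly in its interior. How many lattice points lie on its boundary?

3

Pick's theorem gives A = I + B/2 − 1, so B = 2(A − I + 1) = 2(37/2 − 18 + 1) = 3.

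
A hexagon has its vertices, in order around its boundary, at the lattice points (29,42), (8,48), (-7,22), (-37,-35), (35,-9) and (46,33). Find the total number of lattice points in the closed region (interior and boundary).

Using the shoelace formula, 2A = |[29·48 − 8·42] + [8·22 − (-7)·48] + [(-7)·(-35) − (-37)·22] + [(-37)·(-9) − 35·(-35)] + [35·33 − 46·(-9)] + [46·42 − 29·33]| = 6729, so the area is 3364.5.
Summing gcd(|Δx|,|Δy|) over the edges gives the boundary count: gcd(21,6) + gcd(15,26) + gcd(30,57) + gcd(72,26) + gcd(11,42) + gcd(17,9) = 3+1+3+2+1+1 = 11.
Pick's theorem gives I = A − B/2 + 1 = 3364.5 − 11/2 + 1 = 3360, so the closed region contains I + B = 3360 + 11 = 3371 lattice points.

3371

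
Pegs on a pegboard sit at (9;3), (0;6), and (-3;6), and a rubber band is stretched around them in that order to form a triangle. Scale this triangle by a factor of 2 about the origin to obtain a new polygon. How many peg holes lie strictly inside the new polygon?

10

By the shoelace formula, twice the signed area is |[9·6 − 0·3] + [0·6 − (-3)·6] + [(-3)·3 − 9·6]| = 9, so the area is 9/2.
Along each edge there are gcd(|Δx|,|Δy|)+1 lattice points, so counting each shared vertex once the boundary has gcd(9,3) + gcd(3,0) + gcd(12,3) = 3+3+3 = 9.
Scaling by 2 multiplies the area by 2² = 4 (so the new area is 18) and multiplies the boundary lattice-point count by 2, giving 18.
By Pick's theorem, the interior count of the dilated polygon is 18 − 18/2 + 1 = 10.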